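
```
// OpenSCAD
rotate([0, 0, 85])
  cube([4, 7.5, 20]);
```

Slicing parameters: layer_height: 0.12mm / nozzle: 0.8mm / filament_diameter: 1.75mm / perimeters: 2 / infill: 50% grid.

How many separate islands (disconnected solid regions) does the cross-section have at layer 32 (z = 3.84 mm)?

1

At z = 3.84 mm: the cube (footprint 4×7.5) is included at this height; (rotated 85° about Z; rotation is an isometry so areas/perimeters/island counts are preserved). Overall, the cross-section is a single solid region. Island count = 1.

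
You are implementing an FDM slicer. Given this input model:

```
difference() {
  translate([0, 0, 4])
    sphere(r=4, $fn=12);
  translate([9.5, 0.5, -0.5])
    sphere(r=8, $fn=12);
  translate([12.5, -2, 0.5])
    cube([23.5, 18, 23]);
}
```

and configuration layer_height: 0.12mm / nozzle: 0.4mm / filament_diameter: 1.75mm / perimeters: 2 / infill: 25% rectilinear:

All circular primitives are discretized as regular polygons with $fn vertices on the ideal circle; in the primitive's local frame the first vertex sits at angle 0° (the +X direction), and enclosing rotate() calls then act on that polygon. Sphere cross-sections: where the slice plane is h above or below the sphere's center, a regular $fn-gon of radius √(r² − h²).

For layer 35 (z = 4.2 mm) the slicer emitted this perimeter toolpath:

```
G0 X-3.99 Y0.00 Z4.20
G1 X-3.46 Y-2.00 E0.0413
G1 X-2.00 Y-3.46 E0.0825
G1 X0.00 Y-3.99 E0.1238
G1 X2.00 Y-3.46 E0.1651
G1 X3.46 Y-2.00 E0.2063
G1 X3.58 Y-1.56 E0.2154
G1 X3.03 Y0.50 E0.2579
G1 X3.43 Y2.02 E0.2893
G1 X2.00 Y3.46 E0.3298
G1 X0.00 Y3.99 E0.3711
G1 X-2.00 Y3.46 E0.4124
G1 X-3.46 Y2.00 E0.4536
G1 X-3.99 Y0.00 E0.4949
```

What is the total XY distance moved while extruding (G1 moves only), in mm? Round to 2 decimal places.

Sum the Euclidean lengths of each G1 segment: total = 24.80 mm.

24.80 mm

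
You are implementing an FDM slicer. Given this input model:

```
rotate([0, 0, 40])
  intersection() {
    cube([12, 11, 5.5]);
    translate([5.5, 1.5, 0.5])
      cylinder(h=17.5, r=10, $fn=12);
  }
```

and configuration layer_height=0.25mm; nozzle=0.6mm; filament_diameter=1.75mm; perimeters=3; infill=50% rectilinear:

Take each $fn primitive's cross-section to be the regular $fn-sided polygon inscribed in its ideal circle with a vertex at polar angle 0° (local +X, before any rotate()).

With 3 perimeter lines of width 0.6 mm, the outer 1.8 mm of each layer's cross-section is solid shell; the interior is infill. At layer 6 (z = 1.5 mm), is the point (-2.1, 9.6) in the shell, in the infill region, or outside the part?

infill

At z = 1.5 mm: the cube (footprint 12×11) is included at this height; the r=10 cylinder at (5.5, 1.5) contributes a regular 12-gon of circumradius 10; After intersecting: the r=10 cylinder at (5.5, 1.5) partially overlaps the 12×11 cube; clipping to the common part keeps 126.44 mm² — 1 connected region; (rotated 40° about Z; rotation is an isometry so areas/perimeters/island counts are preserved). Overall, the cross-section is a single solid region. Undo the 40° rotation: the query point maps to (4.562, 8.704) in the un-rotated model frame. The nearest boundary edge runs (3.63, 11.00)→(7.37, 11.00); distance from the point to it = 2.30 mm. The point is inside the cross-section and 2.30 mm from the nearest boundary — more than the 1.8 mm shell width (3 × 0.6), so it's in the infill interior.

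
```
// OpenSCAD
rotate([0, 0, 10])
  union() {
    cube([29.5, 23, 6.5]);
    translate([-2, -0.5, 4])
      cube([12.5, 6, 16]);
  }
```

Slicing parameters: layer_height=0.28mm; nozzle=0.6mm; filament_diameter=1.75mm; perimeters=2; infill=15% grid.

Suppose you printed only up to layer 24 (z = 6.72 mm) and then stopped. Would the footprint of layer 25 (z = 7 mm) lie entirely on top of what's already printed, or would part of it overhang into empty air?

Compare the two slices. At z = 6.72: the cube is not intersected at this z (z outside [0, 6.5]); the cube at (-2, -0.5) (footprint 12.5×6) is included at this height (area 75.00 mm²); Merging all regions: only the 12.5×6 cube at (-2, -0.5) is present, so the union is just that shape — area = 75.00 mm²; (rotated 10° about Z; rotation is an isometry so areas/perimeters/island counts are preserved). At z = 7: the cube is not intersected at this z (z outside [0, 6.5]); the 12.5×6 cube at (-2, -0.5) contributes its full rectangle (area 75.00 mm²); Taking the union: only the 12.5×6 cube at (-2, -0.5) is present, so the union is just that shape — area = 75.00 mm²; (rotated 10° about Z; rotation is an isometry so areas/perimeters/island counts are preserved). Checking containment: the cross-section at z = 7 is a subset of the cross-section at z = 6.72.

entirely on top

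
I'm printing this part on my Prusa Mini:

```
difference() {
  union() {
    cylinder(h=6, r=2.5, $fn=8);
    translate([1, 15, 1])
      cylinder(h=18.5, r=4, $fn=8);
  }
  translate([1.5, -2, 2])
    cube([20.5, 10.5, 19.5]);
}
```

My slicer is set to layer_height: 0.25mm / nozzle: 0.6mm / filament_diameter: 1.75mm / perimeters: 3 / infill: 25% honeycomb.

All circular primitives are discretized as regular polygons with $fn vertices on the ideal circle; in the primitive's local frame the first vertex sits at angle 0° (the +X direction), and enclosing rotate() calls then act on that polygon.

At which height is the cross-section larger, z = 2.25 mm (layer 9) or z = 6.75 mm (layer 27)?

Layer 9 (z = 2.25): the r=2.5 cylinder contributes a regular 8-gon of circumradius 2.5 (area = (8/2)·2.500²·sin(360°/8) = 17.68 mm²); the r=4 cylinder at (1, 15) contributes a regular 8-gon of circumradius 4 (area = (8/2)·4.000²·sin(360°/8) = 45.25 mm²); Combining (union): the 2 present regions are separate (no shared area or edge), so areas and boundary lengths simply add and each stays a separate island — area = 62.93 mm²; the cube at (1.5, -2) is present — its section is the full 20.5×10.5 rectangle (area 215.25 mm²); After the difference (first − rest): starting from the result so far (62.93 mm²), the 20.5×10.5 cube at (1.5, -2) partially overlaps it — only the 2.27 mm² overlap (of its 215.25 mm²) is removed, clipping the outline — area = 60.66 mm². So its area = 60.66 mm². Layer 27 (z = 6.75): the cylinder does not reach this height (z outside [0, 6]); the r=4 cylinder at (1, 15) contributes a regular 8-gon of circumradius 4 (area = (8/2)·4.000²·sin(360°/8) = 45.25 mm²); Combining (union): only the r=4 cylinder at (1, 15) is present, so the union is just that shape — area = 45.25 mm²; the cube at (1.5, -2) (footprint 20.5×10.5) is included at this height (area 215.25 mm²); Subtracting the remaining from the first: starting from the result so far (45.25 mm²), the 20.5×10.5 cube at (1.5, -2) misses the remaining region (no effect) — area = 45.25 mm². So its area = 45.25 mm². Layer 9 is larger (60.66 vs 45.25 mm²).

layer 9 (z = 2.25 mm)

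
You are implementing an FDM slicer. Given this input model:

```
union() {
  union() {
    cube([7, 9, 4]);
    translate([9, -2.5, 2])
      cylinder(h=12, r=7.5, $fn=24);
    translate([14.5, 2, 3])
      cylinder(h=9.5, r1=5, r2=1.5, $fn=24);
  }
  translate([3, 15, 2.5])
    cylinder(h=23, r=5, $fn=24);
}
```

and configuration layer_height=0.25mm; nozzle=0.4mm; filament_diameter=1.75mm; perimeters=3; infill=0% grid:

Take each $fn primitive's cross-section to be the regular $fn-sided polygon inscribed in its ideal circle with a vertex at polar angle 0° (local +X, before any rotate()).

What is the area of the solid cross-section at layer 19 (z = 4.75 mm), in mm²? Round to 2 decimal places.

282.54 mm²

At z = 4.75 mm: the cube is absent (z outside [0, 4]); the r=7.5 cylinder at (9, -2.5) contributes a regular 24-gon of circumradius 7.5 (area = (24/2)·7.500²·sin(360°/24) = 174.70 mm²); the cone at (14.5, 2) (r1=5→r2=1.5) has section circumradius 4.355 here — a regular 24-gon (area = (24/2)·4.355²·sin(360°/24) = 58.91 mm²); Combining (union): the regions partially overlap — summed areas 233.62 mm² minus the doubly-counted overlap 28.72 mm² gives 204.90 mm² — area = 204.90 mm²; the r=5 cylinder at (3, 15) gives a regular 24-gon of circumradius 5 (constant along its height) (area = (24/2)·5.000²·sin(360°/24) = 77.65 mm²); Combining (union): the 2 present regions are separate (no shared area or edge), so areas and boundary lengths simply add and each stays a separate island — area = 282.54 mm². Overall, the cross-section has 2 separate islands. Net area = 282.54 mm².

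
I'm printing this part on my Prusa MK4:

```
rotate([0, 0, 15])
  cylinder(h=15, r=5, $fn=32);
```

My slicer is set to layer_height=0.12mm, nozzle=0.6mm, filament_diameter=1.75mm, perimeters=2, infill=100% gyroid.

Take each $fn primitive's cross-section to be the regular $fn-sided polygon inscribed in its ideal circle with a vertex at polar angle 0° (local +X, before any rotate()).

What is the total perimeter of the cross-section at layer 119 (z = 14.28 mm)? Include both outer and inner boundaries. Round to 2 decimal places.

At z = 14.28 mm: the cylinder: section is a regular 32-gon, circumradius r=5 (perimeter = 2·32·5.000·sin(180°/32) = 31.37 mm); (rotated 15° about Z; rotation is an isometry so areas/perimeters/island counts are preserved). Overall, the cross-section is a single solid region. Total boundary length (outer) = 31.37 mm.

31.37 mm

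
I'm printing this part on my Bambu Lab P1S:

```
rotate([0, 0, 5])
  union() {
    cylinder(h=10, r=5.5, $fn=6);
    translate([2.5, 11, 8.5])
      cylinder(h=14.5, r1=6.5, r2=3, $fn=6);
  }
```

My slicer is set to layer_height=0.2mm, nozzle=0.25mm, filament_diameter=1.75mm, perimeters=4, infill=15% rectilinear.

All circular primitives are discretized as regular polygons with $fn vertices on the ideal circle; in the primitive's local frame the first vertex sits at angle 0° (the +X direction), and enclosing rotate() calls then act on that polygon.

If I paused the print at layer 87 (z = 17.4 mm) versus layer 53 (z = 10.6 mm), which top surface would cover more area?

Layer 87 (z = 17.4): the cylinder does not reach this height (z outside [0, 10]); the cone at (2.5, 11) (r1=6.5→r2=3) has section circumradius 4.352 here — a regular 6-gon (area = (6/2)·4.352²·sin(360°/6) = 49.20 mm²); Merging all regions: only the cone at (2.5, 11) is present, so the union is just that shape — area = 49.20 mm²; (whole slice rotated 5° about Z — lengths, areas and connectivity unchanged). So its area = 49.20 mm². Layer 53 (z = 10.6): the cylinder is absent (z outside [0, 10]); the cone at (2.5, 11): at t=0.145 of its height the radius interpolates to r₁+(r₂−r₁)t = 5.993, giving a regular 6-gon of that circumradius (area = (6/2)·5.993²·sin(360°/6) = 93.32 mm²); Combining (union): only the cone at (2.5, 11) is present, so the union is just that shape — area = 93.32 mm²; (whole slice rotated 5° about Z — lengths, areas and connectivity unchanged). So its area = 93.32 mm². Layer 53 is larger (93.32 vs 49.20 mm²).

layer 53 (z = 10.6 mm)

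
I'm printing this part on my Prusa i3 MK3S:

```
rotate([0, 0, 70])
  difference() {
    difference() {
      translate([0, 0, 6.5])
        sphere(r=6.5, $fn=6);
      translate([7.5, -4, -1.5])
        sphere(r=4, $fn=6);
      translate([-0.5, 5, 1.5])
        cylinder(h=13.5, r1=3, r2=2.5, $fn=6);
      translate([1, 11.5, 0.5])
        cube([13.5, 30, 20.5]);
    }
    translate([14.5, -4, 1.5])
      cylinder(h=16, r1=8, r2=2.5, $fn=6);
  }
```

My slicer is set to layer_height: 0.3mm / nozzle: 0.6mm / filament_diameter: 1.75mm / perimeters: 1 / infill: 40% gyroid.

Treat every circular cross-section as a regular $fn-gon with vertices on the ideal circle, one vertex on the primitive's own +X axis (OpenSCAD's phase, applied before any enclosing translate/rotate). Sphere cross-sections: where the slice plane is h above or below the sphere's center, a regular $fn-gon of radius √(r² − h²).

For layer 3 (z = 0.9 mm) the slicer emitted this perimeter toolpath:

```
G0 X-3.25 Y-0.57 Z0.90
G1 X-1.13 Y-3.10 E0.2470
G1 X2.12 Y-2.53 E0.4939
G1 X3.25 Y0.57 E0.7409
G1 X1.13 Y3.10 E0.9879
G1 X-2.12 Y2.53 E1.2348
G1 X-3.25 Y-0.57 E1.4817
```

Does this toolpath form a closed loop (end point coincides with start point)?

yes

Start point (G0): (-3.25, -0.57). End point (last G1): the path returns to the start — closed.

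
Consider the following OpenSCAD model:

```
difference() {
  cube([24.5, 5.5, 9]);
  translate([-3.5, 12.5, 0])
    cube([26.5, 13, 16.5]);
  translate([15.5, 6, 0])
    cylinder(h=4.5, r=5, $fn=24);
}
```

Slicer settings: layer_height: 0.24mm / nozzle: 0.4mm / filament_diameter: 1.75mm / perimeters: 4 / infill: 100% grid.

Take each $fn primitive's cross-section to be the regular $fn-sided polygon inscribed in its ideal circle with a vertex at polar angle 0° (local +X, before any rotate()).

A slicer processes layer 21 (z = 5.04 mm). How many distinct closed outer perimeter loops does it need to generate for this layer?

1

At z = 5.04 mm: the 24.5×5.5 cube contributes its full rectangle; the cube at (-3.5, 12.5) (footprint 26.5×13) is included at this height; the cylinder at (15.5, 6) is absent (z outside [0, 4.5]); Taking the first minus the rest: starting from the 24.5×5.5 cube, the 26.5×13 cube at (-3.5, 12.5) misses the remaining region (no effect) — 1 connected region. The result has 1 disconnected region.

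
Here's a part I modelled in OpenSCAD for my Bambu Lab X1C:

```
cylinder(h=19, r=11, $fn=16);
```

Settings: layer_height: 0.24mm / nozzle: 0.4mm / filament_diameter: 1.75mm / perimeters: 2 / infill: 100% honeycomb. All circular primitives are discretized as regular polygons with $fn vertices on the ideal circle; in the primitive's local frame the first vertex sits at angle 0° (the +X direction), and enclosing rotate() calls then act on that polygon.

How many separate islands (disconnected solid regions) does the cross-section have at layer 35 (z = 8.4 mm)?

1

At z = 8.4 mm: the r=11 cylinder contributes a regular 16-gon of circumradius 11. Overall, the cross-section is a single solid region. Island count = 1.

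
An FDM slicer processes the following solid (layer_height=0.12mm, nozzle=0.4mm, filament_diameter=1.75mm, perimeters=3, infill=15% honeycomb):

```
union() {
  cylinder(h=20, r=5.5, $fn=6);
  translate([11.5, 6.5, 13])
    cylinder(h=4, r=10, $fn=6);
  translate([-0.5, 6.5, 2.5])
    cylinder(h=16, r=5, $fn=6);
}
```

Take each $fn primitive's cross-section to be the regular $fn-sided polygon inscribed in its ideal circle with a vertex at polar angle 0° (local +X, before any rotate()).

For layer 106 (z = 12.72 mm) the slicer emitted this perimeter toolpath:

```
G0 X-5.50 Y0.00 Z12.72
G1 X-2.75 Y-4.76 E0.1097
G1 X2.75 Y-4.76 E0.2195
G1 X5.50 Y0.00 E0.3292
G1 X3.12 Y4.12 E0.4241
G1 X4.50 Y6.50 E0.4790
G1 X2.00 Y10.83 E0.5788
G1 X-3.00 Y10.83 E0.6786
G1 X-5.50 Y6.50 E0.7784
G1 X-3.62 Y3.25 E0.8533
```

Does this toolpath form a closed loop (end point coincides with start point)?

Start point (G0): (-5.50, 0.00). End point (last G1): the path does not return to the start — open.

no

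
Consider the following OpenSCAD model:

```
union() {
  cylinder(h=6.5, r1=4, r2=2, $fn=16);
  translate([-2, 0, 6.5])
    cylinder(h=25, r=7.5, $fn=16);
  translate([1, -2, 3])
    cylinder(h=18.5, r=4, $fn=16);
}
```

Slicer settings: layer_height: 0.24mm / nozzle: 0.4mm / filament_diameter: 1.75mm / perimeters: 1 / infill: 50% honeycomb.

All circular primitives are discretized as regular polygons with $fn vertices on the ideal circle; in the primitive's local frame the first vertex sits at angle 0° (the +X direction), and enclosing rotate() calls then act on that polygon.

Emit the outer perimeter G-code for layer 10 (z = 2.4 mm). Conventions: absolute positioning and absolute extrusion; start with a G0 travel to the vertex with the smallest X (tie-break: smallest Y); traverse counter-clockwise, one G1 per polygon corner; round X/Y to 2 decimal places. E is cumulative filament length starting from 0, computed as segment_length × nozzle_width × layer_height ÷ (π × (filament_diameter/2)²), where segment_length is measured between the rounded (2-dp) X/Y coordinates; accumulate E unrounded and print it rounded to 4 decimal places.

G0 X-3.26 Y0.00 Z2.40
G1 X-3.01 Y-1.25 E0.0509
G1 X-2.31 Y-2.31 E0.1016
G1 X-1.25 Y-3.01 E0.1523
G1 X0.00 Y-3.26 E0.2032
G1 X1.25 Y-3.01 E0.2540
G1 X2.31 Y-2.31 E0.3047
G1 X3.01 Y-1.25 E0.3554
G1 X3.26 Y0.00 E0.4063
G1 X3.01 Y1.25 E0.4572
G1 X2.31 Y2.31 E0.5079
G1 X1.25 Y3.01 E0.5586
G1 X0.00 Y3.26 E0.6095
G1 X-1.25 Y3.01 E0.6603
G1 X-2.31 Y2.31 E0.7110
G1 X-3.01 Y1.25 E0.7617
G1 X-3.26 Y0.00 E0.8126

At z = 2.4 mm: the cone contributes a regular 16-gon of circumradius 3.262 (interpolated between r1=4 and r2=2 at t=0.369); the cylinder at (-2, 0) is not intersected at this z (z outside [6.5, 31.5]); the cylinder at (1, -2) is absent (z outside [3, 21.5]); Merging all regions: only the cone is present, so the union is just that shape — 1 connected region. The outline is a single polygon with 16 vertices. Extrusion per mm of travel: 0.4 × 0.24 / (π × 0.875²) = 0.039912. Accumulating E over each segment gives final E = 0.8126.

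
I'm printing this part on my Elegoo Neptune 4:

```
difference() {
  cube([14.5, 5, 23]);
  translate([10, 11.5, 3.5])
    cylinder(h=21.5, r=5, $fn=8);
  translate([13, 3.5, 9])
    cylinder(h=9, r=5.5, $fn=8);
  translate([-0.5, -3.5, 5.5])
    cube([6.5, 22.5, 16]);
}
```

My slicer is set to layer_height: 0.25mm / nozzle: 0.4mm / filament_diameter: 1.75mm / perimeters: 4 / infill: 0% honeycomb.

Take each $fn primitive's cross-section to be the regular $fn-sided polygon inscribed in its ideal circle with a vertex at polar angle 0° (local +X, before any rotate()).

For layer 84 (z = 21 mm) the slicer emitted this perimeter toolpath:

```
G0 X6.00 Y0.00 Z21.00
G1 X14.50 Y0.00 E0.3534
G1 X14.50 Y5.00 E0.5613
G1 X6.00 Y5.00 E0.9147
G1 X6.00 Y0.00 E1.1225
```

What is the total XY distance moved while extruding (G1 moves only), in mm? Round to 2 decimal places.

27.00 mm

Sum the Euclidean lengths of each G1 segment: total = 27.00 mm.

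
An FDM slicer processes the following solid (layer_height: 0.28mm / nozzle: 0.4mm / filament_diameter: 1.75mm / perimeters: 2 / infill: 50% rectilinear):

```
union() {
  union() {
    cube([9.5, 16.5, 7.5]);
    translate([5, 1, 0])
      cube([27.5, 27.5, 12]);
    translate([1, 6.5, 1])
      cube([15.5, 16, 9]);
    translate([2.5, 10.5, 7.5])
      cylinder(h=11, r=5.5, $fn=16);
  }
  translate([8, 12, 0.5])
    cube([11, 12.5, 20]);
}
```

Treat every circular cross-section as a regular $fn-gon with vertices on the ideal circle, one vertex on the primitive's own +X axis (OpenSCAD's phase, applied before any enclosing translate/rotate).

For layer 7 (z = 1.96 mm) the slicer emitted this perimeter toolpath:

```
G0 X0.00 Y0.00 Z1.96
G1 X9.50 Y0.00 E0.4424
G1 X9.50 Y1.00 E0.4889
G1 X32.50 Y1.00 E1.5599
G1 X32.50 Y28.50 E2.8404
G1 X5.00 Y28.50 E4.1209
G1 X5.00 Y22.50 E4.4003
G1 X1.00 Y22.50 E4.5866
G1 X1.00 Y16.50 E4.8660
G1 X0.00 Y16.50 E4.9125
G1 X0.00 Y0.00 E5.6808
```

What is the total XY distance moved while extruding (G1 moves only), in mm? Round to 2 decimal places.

Sum the Euclidean lengths of each G1 segment: total = 122.00 mm.

122.00 mm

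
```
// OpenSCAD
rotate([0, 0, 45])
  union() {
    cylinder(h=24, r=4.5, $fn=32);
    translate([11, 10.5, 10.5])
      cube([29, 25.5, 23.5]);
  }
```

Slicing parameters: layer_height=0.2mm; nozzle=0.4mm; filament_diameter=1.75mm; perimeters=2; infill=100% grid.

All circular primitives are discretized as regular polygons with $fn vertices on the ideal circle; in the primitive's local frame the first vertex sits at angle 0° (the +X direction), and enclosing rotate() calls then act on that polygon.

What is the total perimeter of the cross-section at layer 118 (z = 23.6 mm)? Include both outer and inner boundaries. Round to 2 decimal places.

At z = 23.6 mm: the cylinder: section is a regular 32-gon, circumradius r=4.5 (perimeter = 2·32·4.500·sin(180°/32) = 28.23 mm); the cube at (11, 10.5) is present — its section is the full 29×25.5 rectangle (perimeter 109.00 mm); Combining (union): the 2 present regions are separate (no shared area or edge), so areas and boundary lengths simply add and each stays a separate island — boundary = 137.23 mm; (rotated 45° about Z; rotation is an isometry so areas/perimeters/island counts are preserved). Overall, the cross-section has 2 separate islands. Total boundary length (outer) = 137.23 mm.

137.23 mm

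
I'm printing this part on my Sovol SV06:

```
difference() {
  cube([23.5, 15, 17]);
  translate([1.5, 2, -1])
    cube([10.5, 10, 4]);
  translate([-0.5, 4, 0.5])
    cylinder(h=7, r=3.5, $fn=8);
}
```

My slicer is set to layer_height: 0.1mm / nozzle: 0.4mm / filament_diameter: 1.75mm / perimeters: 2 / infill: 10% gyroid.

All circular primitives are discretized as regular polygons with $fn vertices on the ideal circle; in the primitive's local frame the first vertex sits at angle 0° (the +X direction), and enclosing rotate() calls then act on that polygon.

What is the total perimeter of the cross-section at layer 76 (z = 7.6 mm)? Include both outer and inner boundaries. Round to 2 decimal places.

77.00 mm

At z = 7.6 mm: the cube (footprint 23.5×15) is included at this height (perimeter 77.00 mm); the cube at (1.5, 2) does not reach this height (z outside [-1, 3]); the cylinder at (-0.5, 4) is absent (z outside [0.5, 7.5]); Taking the first minus the rest: none of the subtracted shapes is present at this height, so the 23.5×15 cube is unchanged — boundary = 77.00 mm. Overall, the cross-section is a single solid region. Total boundary length (outer) = 77.00 mm.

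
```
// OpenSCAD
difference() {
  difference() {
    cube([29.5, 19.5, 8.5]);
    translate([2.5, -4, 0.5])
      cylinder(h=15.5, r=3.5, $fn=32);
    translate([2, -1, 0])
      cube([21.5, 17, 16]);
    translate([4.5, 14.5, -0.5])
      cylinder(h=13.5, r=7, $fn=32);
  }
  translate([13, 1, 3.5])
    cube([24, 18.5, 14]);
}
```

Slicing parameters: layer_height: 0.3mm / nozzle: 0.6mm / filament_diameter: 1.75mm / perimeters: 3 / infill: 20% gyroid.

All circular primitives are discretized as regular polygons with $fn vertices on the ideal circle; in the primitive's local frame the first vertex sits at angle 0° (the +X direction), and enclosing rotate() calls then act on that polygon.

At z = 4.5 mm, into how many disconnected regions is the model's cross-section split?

3

At z = 4.5 mm: the cube is present — its section is the full 29.5×19.5 rectangle; the cylinder at (2.5, -4): section is a regular 32-gon, circumradius r=3.5; the 21.5×17 cube at (2, -1) contributes its full rectangle; the r=7 cylinder at (4.5, 14.5) gives a regular 32-gon of circumradius 7 (constant along its height); Taking the first minus the rest: starting from the 29.5×19.5 cube, the r=3.5 cylinder at (2.5, -4) misses the remaining region (no effect); the 21.5×17 cube at (2, -1) partially overlaps it — only the 344.00 mm² overlap (of its 365.50 mm²) is removed, clipping the outline; the r=7 cylinder at (4.5, 14.5) partially overlaps it — only the 51.98 mm² overlap (of its 152.95 mm²) is removed, clipping the outline — 2 connected regions; the cube at (13, 1) is present — its section is the full 24×18.5 rectangle; Subtracting the remaining from the first: starting from the result so far, the 24×18.5 cube at (13, 1) partially overlaps it — only the 147.75 mm² overlap (of its 444.00 mm²) is removed, clipping the outline — 3 connected regions. The result has 3 disconnected regions.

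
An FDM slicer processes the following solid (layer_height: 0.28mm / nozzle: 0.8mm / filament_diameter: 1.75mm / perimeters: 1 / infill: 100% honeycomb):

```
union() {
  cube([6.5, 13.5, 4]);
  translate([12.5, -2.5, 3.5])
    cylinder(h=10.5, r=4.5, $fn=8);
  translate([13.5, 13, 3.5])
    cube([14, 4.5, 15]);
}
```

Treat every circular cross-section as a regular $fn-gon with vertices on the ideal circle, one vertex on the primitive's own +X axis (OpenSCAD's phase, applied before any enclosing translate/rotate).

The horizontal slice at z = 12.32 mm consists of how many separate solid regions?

2

At z = 12.32 mm: the cube is not intersected at this z (z outside [0, 4]); the cylinder at (12.5, -2.5): section is a regular 8-gon, circumradius r=4.5; the 14×4.5 cube at (13.5, 13) contributes its full rectangle; Combining (union): the 2 present regions are separate (no shared area or edge), so areas and boundary lengths simply add and each stays a separate island — 2 connected regions. The result has 2 disconnected regions.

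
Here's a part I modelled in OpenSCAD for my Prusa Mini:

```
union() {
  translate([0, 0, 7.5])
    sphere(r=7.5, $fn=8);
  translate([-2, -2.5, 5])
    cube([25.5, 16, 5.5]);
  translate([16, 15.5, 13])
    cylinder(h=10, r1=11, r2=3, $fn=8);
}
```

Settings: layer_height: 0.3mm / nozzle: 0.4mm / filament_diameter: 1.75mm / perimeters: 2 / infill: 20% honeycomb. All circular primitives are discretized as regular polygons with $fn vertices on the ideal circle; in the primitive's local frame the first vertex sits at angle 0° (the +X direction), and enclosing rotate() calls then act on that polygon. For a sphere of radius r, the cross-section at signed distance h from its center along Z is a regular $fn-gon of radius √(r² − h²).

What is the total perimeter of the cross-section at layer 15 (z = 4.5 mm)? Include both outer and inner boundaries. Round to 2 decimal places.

42.09 mm

At z = 4.5 mm: the r=7.5 sphere slices to a regular 8-gon of circumradius 6.874 (√(r²−h²) with h=3 from center) (perimeter = 2·8·6.874·sin(180°/8) = 42.09 mm); the cube at (-2, -2.5) is not intersected at this z (z outside [5, 10.5]); the cone at (16, 15.5) does not reach this height (z outside [13, 23]); Merging all regions: only the r=7.5 sphere is present, so the union is just that shape — boundary = 42.09 mm. Overall, the cross-section is a single solid region. Total boundary length (outer) = 42.09 mm.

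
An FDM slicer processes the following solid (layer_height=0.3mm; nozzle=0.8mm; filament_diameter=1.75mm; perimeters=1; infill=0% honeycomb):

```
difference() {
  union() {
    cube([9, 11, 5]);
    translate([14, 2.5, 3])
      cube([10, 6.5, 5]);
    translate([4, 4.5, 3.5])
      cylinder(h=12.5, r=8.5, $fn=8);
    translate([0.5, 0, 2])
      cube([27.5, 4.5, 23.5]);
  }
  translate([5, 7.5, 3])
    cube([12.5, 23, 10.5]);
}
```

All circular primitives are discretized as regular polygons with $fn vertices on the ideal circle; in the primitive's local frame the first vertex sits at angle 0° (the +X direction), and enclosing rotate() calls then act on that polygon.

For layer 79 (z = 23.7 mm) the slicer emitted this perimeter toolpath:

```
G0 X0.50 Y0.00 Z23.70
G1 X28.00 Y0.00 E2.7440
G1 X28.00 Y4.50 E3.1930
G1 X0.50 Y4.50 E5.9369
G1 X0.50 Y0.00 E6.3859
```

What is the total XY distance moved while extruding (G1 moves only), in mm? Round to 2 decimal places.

64.00 mm

Sum the Euclidean lengths of each G1 segment: total = 64.00 mm.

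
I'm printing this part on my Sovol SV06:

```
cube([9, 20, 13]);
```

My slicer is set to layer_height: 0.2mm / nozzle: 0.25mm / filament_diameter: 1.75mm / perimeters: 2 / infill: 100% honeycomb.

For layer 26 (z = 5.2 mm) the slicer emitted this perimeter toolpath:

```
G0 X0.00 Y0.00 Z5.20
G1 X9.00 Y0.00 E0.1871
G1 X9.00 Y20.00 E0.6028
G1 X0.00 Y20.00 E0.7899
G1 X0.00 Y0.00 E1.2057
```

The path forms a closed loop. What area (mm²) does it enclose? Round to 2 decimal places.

Apply the shoelace formula to the sequence of (X, Y) vertices; enclosed area = 180.00 mm².

180.00 mm²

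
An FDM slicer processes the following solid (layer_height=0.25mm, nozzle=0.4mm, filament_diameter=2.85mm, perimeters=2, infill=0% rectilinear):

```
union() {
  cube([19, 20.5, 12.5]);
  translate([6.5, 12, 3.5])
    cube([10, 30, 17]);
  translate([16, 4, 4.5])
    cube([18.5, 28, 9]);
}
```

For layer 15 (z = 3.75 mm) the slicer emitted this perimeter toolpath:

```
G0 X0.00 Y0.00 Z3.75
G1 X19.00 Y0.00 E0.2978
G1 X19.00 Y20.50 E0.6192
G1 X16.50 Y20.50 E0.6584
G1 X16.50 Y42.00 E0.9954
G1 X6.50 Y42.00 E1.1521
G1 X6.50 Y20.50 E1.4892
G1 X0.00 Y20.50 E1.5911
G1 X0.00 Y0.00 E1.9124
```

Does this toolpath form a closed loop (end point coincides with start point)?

Start point (G0): (0.00, 0.00). End point (last G1): the path returns to the start — closed.

yes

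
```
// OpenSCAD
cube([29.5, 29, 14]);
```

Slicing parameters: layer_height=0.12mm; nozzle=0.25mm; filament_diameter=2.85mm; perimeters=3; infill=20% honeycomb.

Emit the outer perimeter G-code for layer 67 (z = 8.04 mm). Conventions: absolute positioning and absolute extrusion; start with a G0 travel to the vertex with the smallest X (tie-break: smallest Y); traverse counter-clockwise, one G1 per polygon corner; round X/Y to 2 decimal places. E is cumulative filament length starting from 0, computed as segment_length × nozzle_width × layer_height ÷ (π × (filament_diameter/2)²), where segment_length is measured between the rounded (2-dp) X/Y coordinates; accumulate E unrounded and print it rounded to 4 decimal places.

G0 X0.00 Y0.00 Z8.04
G1 X29.50 Y0.00 E0.1387
G1 X29.50 Y29.00 E0.2751
G1 X0.00 Y29.00 E0.4138
G1 X0.00 Y0.00 E0.5502

At z = 8.04 mm: the 29.5×29 cube contributes its full rectangle. The outline is a single polygon with 4 vertices. Extrusion per mm of travel: 0.25 × 0.12 / (π × 1.425²) = 0.004703. Accumulating E over each segment gives final E = 0.5502.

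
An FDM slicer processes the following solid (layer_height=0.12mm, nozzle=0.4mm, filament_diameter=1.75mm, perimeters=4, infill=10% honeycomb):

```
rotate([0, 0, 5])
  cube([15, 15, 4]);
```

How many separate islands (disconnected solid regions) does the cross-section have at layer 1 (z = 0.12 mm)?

At z = 0.12 mm: the cube is present — its section is the full 15×15 rectangle; (whole slice rotated 5° about Z — lengths, areas and connectivity unchanged). Overall, the cross-section is a single solid region. Island count = 1.

1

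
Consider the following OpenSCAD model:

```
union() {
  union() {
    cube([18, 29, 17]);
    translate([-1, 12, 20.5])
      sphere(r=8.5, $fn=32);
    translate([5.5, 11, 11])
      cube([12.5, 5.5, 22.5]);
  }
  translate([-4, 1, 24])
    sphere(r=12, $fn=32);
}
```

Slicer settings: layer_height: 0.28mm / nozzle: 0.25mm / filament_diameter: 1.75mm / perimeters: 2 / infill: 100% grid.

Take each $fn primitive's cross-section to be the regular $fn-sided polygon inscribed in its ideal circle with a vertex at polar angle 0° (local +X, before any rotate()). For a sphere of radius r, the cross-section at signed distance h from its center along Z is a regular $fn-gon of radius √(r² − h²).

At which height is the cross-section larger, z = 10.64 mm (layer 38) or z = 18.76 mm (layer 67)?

layer 67 (z = 18.76 mm)

Layer 38 (z = 10.64): the cube (footprint 18×29) is included at this height (area 522.00 mm²); the sphere at (-1, 12) is absent (|z−center|=9.860 > r=8.5); the cube at (5.5, 11) is not intersected at this z (z outside [11, 33.5]); Merging all regions: only the 18×29 cube is present, so the union is just that shape — area = 522.00 mm²; the sphere at (-4, 1) is not intersected at this z (|z−center|=13.360 > r=12); Merging all regions: only that combined region is present, so the union is just that shape — area = 522.00 mm². So its area = 522.00 mm². Layer 67 (z = 18.76): the cube does not reach this height (z outside [0, 17]); the sphere at (-1, 12): section is a regular 32-gon, circumradius = √(r²−h²) = √(8.5²−1.74²) = 8.320 (area = (32/2)·8.320²·sin(360°/32) = 216.07 mm²); the cube at (5.5, 11) is present — its section is the full 12.5×5.5 rectangle (area 68.75 mm²); Merging all regions: the regions partially overlap — summed areas 284.82 mm² minus the doubly-counted overlap 7.92 mm² gives 276.91 mm² — area = 276.91 mm²; the r=12 sphere at (-4, 1) contributes a regular 32-gon of circumradius √(12²−5.24²) = 10.795 (area = (32/2)·10.795²·sin(360°/32) = 363.78 mm²); Taking the union: the regions partially overlap — summed areas 640.69 mm² minus the doubly-counted overlap 80.42 mm² gives 560.27 mm² — area = 560.27 mm². So its area = 560.27 mm². Layer 67 is larger (560.27 vs 522.00 mm²).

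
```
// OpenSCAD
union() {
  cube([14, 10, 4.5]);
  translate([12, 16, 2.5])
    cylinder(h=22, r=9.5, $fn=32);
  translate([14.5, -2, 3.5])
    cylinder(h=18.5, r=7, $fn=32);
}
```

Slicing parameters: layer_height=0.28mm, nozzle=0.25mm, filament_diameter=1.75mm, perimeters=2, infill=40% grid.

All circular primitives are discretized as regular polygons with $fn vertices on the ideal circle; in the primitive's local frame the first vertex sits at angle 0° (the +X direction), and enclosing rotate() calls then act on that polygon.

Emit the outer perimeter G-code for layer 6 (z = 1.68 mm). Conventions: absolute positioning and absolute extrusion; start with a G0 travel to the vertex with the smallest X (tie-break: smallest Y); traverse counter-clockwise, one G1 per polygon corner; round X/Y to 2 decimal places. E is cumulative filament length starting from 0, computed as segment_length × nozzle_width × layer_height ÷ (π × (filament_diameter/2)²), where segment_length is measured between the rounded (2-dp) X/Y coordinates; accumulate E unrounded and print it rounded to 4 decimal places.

At z = 1.68 mm: the 14×10 cube contributes its full rectangle; the cylinder at (12, 16) is absent (z outside [2.5, 24.5]); the cylinder at (14.5, -2) is not intersected at this z (z outside [3.5, 22]); Combining (union): only the 14×10 cube is present, so the union is just that shape — 1 connected region. The outline is a single polygon with 4 vertices. Extrusion per mm of travel: 0.25 × 0.28 / (π × 0.875²) = 0.029103. Accumulating E over each segment gives final E = 1.3969.

G0 X0.00 Y0.00 Z1.68
G1 X14.00 Y0.00 E0.4074
G1 X14.00 Y10.00 E0.6985
G1 X0.00 Y10.00 E1.1059
G1 X0.00 Y0.00 E1.3969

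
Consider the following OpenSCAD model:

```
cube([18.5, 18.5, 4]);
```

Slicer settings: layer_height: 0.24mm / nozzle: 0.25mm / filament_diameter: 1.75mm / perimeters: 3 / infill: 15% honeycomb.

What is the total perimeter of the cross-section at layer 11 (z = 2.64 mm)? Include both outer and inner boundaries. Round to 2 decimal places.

At z = 2.64 mm: the cube (footprint 18.5×18.5) is included at this height (perimeter 74.00 mm). Overall, the cross-section is a single solid region. Total boundary length (outer) = 74.00 mm.

74.00 mm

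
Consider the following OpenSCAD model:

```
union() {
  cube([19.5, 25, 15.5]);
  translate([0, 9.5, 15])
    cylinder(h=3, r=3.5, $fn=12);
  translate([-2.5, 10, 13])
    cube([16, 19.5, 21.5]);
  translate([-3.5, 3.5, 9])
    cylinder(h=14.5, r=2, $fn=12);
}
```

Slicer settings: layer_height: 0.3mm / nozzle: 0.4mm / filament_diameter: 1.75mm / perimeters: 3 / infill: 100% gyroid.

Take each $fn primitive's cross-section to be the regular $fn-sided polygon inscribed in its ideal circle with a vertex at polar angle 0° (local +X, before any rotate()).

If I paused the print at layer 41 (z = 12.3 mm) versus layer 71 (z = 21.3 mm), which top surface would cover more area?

layer 41 (z = 12.3 mm)

Layer 41 (z = 12.3): the 19.5×25 cube contributes its full rectangle (area 487.50 mm²); the cylinder at (0, 9.5) does not reach this height (z outside [15, 18]); the cube at (-2.5, 10) is not intersected at this z (z outside [13, 34.5]); the r=2 cylinder at (-3.5, 3.5) gives a regular 12-gon of circumradius 2 (constant along its height) (area = (12/2)·2.000²·sin(360°/12) = 12.00 mm²); Combining (union): the 2 present regions are separate (no shared area or edge), so areas and boundary lengths simply add and each stays a separate island — area = 499.50 mm². So its area = 499.50 mm². Layer 71 (z = 21.3): the cube is absent (z outside [0, 15.5]); the cylinder at (0, 9.5) does not reach this height (z outside [15, 18]); the cube at (-2.5, 10) is present — its section is the full 16×19.5 rectangle (area 312.00 mm²); the r=2 cylinder at (-3.5, 3.5) gives a regular 12-gon of circumradius 2 (constant along its height) (area = (12/2)·2.000²·sin(360°/12) = 12.00 mm²); Merging all regions: the 2 present regions are separate (no shared area or edge), so areas and boundary lengths simply add and each stays a separate island — area = 324.00 mm². So its area = 324.00 mm². Layer 41 is larger (499.50 vs 324.00 mm²).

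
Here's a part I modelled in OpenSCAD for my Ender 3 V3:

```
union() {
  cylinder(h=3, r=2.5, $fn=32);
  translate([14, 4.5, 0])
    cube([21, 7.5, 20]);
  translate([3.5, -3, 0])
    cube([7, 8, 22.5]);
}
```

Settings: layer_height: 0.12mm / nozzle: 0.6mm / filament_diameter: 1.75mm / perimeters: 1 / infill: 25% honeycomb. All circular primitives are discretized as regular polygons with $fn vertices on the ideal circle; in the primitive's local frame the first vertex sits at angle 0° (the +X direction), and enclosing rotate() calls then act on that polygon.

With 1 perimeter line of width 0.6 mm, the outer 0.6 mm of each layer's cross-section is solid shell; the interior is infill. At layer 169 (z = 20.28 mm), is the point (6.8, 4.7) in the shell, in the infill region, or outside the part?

At z = 20.28 mm: the cylinder is absent (z outside [0, 3]); the cube at (14, 4.5) is absent (z outside [0, 20]); the cube at (3.5, -3) is present — its section is the full 7×8 rectangle; Merging all regions: only the 7×8 cube at (3.5, -3) is present, so the union is just that shape — 1 connected region. Overall, the cross-section is a single solid region. The nearest boundary edge runs (10.50, 5.00)→(3.50, 5.00); distance from the point to it = 0.30 mm. The point is inside the cross-section, 0.30 mm from the nearest boundary — within the 0.6 mm shell band (1 × 0.6).

shell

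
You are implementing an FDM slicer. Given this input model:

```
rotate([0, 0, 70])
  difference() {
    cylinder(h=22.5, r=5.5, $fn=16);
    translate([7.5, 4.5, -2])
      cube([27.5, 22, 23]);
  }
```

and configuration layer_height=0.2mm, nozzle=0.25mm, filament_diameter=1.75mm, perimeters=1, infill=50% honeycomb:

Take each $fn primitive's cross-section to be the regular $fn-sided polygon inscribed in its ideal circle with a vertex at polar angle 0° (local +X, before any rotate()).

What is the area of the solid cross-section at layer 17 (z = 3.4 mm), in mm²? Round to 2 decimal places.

At z = 3.4 mm: the r=5.5 cylinder gives a regular 16-gon of circumradius 5.5 (constant along its height) (area = (16/2)·5.500²·sin(360°/16) = 92.61 mm²); the cube at (7.5, 4.5) is present — its section is the full 27.5×22 rectangle (area 605.00 mm²); After the difference (first − rest): starting from the r=5.5 cylinder (92.61 mm²), the 27.5×22 cube at (7.5, 4.5) misses the remaining region (no effect) — area = 92.61 mm²; (rotated 70° about Z; rotation is an isometry so areas/perimeters/island counts are preserved). Overall, the cross-section is a single solid region. Net area = 92.61 mm².

92.61 mm²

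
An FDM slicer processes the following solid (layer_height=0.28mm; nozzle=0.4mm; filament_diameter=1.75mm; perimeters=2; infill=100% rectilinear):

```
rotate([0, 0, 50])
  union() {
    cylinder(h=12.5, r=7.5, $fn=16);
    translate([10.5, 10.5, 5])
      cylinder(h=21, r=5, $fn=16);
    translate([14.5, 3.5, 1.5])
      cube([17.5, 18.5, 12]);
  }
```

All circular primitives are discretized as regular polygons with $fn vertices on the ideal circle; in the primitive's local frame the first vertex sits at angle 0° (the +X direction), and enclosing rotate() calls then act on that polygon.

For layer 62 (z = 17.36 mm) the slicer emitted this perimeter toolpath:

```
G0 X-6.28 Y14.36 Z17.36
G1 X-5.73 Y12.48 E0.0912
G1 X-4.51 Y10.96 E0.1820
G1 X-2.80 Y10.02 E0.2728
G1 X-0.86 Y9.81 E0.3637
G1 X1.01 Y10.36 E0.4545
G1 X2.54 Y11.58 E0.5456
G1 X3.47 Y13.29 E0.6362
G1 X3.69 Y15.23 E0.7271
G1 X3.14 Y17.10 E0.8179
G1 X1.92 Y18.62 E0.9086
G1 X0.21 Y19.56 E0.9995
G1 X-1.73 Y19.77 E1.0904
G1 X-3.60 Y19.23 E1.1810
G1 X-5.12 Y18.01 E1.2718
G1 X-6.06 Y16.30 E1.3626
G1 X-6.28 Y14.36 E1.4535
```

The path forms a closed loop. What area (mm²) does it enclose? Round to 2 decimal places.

Apply the shoelace formula to the sequence of (X, Y) vertices; enclosed area = 76.54 mm².

76.54 mm²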